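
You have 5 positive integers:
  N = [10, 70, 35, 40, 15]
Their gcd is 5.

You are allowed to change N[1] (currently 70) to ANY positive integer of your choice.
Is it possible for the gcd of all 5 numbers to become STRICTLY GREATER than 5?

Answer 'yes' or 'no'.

Current gcd = 5
gcd of all OTHER numbers (without N[1]=70): gcd([10, 35, 40, 15]) = 5
The new gcd after any change is gcd(5, new_value).
This can be at most 5.
Since 5 = old gcd 5, the gcd can only stay the same or decrease.

Answer: no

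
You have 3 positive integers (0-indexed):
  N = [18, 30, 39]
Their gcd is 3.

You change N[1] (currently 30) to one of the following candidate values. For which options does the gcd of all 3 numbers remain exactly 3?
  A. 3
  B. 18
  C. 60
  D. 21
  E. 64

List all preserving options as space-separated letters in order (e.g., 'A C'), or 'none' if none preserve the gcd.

Answer: A B C D

Derivation:
Old gcd = 3; gcd of others (without N[1]) = 3
New gcd for candidate v: gcd(3, v). Preserves old gcd iff gcd(3, v) = 3.
  Option A: v=3, gcd(3,3)=3 -> preserves
  Option B: v=18, gcd(3,18)=3 -> preserves
  Option C: v=60, gcd(3,60)=3 -> preserves
  Option D: v=21, gcd(3,21)=3 -> preserves
  Option E: v=64, gcd(3,64)=1 -> changes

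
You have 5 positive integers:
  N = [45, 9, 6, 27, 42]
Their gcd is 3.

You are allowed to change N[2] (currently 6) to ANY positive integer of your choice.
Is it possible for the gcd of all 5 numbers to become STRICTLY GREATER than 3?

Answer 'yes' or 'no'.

Answer: no

Derivation:
Current gcd = 3
gcd of all OTHER numbers (without N[2]=6): gcd([45, 9, 27, 42]) = 3
The new gcd after any change is gcd(3, new_value).
This can be at most 3.
Since 3 = old gcd 3, the gcd can only stay the same or decrease.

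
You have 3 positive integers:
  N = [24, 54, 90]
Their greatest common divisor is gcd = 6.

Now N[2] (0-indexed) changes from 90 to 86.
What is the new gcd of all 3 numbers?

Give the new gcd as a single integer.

Answer: 2

Derivation:
Numbers: [24, 54, 90], gcd = 6
Change: index 2, 90 -> 86
gcd of the OTHER numbers (without index 2): gcd([24, 54]) = 6
New gcd = gcd(g_others, new_val) = gcd(6, 86) = 2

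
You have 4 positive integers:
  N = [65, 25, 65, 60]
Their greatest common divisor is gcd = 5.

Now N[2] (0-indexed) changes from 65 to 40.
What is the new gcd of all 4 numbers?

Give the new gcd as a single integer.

Answer: 5

Derivation:
Numbers: [65, 25, 65, 60], gcd = 5
Change: index 2, 65 -> 40
gcd of the OTHER numbers (without index 2): gcd([65, 25, 60]) = 5
New gcd = gcd(g_others, new_val) = gcd(5, 40) = 5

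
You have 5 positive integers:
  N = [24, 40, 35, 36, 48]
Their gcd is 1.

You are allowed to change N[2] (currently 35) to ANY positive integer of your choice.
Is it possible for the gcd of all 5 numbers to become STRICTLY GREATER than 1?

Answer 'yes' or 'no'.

Answer: yes

Derivation:
Current gcd = 1
gcd of all OTHER numbers (without N[2]=35): gcd([24, 40, 36, 48]) = 4
The new gcd after any change is gcd(4, new_value).
This can be at most 4.
Since 4 > old gcd 1, the gcd CAN increase (e.g., set N[2] = 4).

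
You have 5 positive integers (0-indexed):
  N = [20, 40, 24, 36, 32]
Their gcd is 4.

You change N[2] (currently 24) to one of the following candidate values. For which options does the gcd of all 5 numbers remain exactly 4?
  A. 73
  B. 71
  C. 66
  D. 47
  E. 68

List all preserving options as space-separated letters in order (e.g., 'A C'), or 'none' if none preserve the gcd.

Old gcd = 4; gcd of others (without N[2]) = 4
New gcd for candidate v: gcd(4, v). Preserves old gcd iff gcd(4, v) = 4.
  Option A: v=73, gcd(4,73)=1 -> changes
  Option B: v=71, gcd(4,71)=1 -> changes
  Option C: v=66, gcd(4,66)=2 -> changes
  Option D: v=47, gcd(4,47)=1 -> changes
  Option E: v=68, gcd(4,68)=4 -> preserves

Answer: E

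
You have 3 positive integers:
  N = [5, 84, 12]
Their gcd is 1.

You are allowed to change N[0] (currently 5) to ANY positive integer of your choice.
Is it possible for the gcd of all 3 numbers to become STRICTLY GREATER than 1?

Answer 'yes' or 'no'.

Current gcd = 1
gcd of all OTHER numbers (without N[0]=5): gcd([84, 12]) = 12
The new gcd after any change is gcd(12, new_value).
This can be at most 12.
Since 12 > old gcd 1, the gcd CAN increase (e.g., set N[0] = 12).

Answer: yes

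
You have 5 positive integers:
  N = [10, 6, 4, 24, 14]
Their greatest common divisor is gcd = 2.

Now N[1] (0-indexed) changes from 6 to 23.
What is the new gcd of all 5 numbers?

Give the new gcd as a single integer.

Numbers: [10, 6, 4, 24, 14], gcd = 2
Change: index 1, 6 -> 23
gcd of the OTHER numbers (without index 1): gcd([10, 4, 24, 14]) = 2
New gcd = gcd(g_others, new_val) = gcd(2, 23) = 1

Answer: 1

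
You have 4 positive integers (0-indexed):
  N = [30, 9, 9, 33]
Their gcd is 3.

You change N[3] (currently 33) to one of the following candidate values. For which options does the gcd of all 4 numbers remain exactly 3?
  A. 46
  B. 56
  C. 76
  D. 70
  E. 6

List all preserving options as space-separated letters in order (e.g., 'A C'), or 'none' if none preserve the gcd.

Old gcd = 3; gcd of others (without N[3]) = 3
New gcd for candidate v: gcd(3, v). Preserves old gcd iff gcd(3, v) = 3.
  Option A: v=46, gcd(3,46)=1 -> changes
  Option B: v=56, gcd(3,56)=1 -> changes
  Option C: v=76, gcd(3,76)=1 -> changes
  Option D: v=70, gcd(3,70)=1 -> changes
  Option E: v=6, gcd(3,6)=3 -> preserves

Answer: E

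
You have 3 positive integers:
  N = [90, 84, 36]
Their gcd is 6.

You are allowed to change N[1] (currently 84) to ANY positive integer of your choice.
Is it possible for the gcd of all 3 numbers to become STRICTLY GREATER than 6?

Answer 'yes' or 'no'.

Current gcd = 6
gcd of all OTHER numbers (without N[1]=84): gcd([90, 36]) = 18
The new gcd after any change is gcd(18, new_value).
This can be at most 18.
Since 18 > old gcd 6, the gcd CAN increase (e.g., set N[1] = 18).

Answer: yes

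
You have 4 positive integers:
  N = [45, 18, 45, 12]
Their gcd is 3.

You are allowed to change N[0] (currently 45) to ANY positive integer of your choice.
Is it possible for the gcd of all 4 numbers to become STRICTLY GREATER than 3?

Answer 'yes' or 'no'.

Current gcd = 3
gcd of all OTHER numbers (without N[0]=45): gcd([18, 45, 12]) = 3
The new gcd after any change is gcd(3, new_value).
This can be at most 3.
Since 3 = old gcd 3, the gcd can only stay the same or decrease.

Answer: no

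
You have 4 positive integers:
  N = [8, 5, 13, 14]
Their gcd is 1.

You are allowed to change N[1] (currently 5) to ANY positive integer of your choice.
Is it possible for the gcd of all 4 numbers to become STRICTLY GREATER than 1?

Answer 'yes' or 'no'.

Answer: no

Derivation:
Current gcd = 1
gcd of all OTHER numbers (without N[1]=5): gcd([8, 13, 14]) = 1
The new gcd after any change is gcd(1, new_value).
This can be at most 1.
Since 1 = old gcd 1, the gcd can only stay the same or decrease.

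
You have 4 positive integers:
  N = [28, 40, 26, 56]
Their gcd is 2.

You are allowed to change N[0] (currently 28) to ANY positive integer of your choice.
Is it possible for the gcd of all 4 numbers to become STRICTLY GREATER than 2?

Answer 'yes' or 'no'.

Answer: no

Derivation:
Current gcd = 2
gcd of all OTHER numbers (without N[0]=28): gcd([40, 26, 56]) = 2
The new gcd after any change is gcd(2, new_value).
This can be at most 2.
Since 2 = old gcd 2, the gcd can only stay the same or decrease.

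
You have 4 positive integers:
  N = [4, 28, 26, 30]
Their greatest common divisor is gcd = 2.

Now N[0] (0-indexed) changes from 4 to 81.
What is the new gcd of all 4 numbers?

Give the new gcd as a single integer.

Numbers: [4, 28, 26, 30], gcd = 2
Change: index 0, 4 -> 81
gcd of the OTHER numbers (without index 0): gcd([28, 26, 30]) = 2
New gcd = gcd(g_others, new_val) = gcd(2, 81) = 1

Answer: 1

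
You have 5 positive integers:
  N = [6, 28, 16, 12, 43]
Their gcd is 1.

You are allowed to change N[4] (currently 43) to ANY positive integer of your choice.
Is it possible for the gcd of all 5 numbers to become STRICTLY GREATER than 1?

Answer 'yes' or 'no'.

Current gcd = 1
gcd of all OTHER numbers (without N[4]=43): gcd([6, 28, 16, 12]) = 2
The new gcd after any change is gcd(2, new_value).
This can be at most 2.
Since 2 > old gcd 1, the gcd CAN increase (e.g., set N[4] = 2).

Answer: yes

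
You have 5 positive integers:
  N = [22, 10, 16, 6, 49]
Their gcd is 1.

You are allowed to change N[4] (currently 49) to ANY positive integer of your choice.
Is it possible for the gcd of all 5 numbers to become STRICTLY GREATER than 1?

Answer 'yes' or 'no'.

Answer: yes

Derivation:
Current gcd = 1
gcd of all OTHER numbers (without N[4]=49): gcd([22, 10, 16, 6]) = 2
The new gcd after any change is gcd(2, new_value).
This can be at most 2.
Since 2 > old gcd 1, the gcd CAN increase (e.g., set N[4] = 2).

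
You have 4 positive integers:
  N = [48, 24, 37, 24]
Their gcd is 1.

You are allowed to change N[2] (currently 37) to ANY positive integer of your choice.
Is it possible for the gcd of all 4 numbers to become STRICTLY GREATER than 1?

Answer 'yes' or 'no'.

Answer: yes

Derivation:
Current gcd = 1
gcd of all OTHER numbers (without N[2]=37): gcd([48, 24, 24]) = 24
The new gcd after any change is gcd(24, new_value).
This can be at most 24.
Since 24 > old gcd 1, the gcd CAN increase (e.g., set N[2] = 24).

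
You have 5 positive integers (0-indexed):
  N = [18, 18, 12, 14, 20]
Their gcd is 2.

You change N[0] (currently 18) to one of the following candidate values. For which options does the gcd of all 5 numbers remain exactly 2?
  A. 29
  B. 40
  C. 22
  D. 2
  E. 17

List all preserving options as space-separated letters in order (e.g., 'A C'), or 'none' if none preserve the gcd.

Answer: B C D

Derivation:
Old gcd = 2; gcd of others (without N[0]) = 2
New gcd for candidate v: gcd(2, v). Preserves old gcd iff gcd(2, v) = 2.
  Option A: v=29, gcd(2,29)=1 -> changes
  Option B: v=40, gcd(2,40)=2 -> preserves
  Option C: v=22, gcd(2,22)=2 -> preserves
  Option D: v=2, gcd(2,2)=2 -> preserves
  Option E: v=17, gcd(2,17)=1 -> changes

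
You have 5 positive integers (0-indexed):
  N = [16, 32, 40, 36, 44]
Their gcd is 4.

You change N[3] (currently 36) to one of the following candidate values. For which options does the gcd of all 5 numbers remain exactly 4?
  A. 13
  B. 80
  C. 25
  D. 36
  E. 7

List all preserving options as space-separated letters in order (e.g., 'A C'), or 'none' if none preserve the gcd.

Old gcd = 4; gcd of others (without N[3]) = 4
New gcd for candidate v: gcd(4, v). Preserves old gcd iff gcd(4, v) = 4.
  Option A: v=13, gcd(4,13)=1 -> changes
  Option B: v=80, gcd(4,80)=4 -> preserves
  Option C: v=25, gcd(4,25)=1 -> changes
  Option D: v=36, gcd(4,36)=4 -> preserves
  Option E: v=7, gcd(4,7)=1 -> changes

Answer: B D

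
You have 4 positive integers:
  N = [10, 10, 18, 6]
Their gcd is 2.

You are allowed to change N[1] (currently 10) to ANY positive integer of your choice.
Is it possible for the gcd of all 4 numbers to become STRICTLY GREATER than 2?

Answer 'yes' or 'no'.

Current gcd = 2
gcd of all OTHER numbers (without N[1]=10): gcd([10, 18, 6]) = 2
The new gcd after any change is gcd(2, new_value).
This can be at most 2.
Since 2 = old gcd 2, the gcd can only stay the same or decrease.

Answer: no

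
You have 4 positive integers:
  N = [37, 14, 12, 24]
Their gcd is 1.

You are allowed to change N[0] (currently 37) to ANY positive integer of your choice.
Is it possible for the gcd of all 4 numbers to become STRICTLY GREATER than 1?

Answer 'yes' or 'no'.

Answer: yes

Derivation:
Current gcd = 1
gcd of all OTHER numbers (without N[0]=37): gcd([14, 12, 24]) = 2
The new gcd after any change is gcd(2, new_value).
This can be at most 2.
Since 2 > old gcd 1, the gcd CAN increase (e.g., set N[0] = 2).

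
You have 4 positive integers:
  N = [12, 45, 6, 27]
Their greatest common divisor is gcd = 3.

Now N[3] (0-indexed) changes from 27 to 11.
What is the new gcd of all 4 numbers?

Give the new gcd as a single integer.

Answer: 1

Derivation:
Numbers: [12, 45, 6, 27], gcd = 3
Change: index 3, 27 -> 11
gcd of the OTHER numbers (without index 3): gcd([12, 45, 6]) = 3
New gcd = gcd(g_others, new_val) = gcd(3, 11) = 1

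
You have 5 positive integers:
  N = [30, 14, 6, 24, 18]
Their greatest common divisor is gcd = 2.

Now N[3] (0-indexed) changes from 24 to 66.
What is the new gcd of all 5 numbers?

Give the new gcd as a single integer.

Answer: 2

Derivation:
Numbers: [30, 14, 6, 24, 18], gcd = 2
Change: index 3, 24 -> 66
gcd of the OTHER numbers (without index 3): gcd([30, 14, 6, 18]) = 2
New gcd = gcd(g_others, new_val) = gcd(2, 66) = 2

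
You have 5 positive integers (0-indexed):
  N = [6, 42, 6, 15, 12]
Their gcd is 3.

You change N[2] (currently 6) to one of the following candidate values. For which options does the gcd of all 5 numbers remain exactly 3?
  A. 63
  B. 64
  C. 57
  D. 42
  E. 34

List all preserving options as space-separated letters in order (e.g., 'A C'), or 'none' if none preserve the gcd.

Answer: A C D

Derivation:
Old gcd = 3; gcd of others (without N[2]) = 3
New gcd for candidate v: gcd(3, v). Preserves old gcd iff gcd(3, v) = 3.
  Option A: v=63, gcd(3,63)=3 -> preserves
  Option B: v=64, gcd(3,64)=1 -> changes
  Option C: v=57, gcd(3,57)=3 -> preserves
  Option D: v=42, gcd(3,42)=3 -> preserves
  Option E: v=34, gcd(3,34)=1 -> changes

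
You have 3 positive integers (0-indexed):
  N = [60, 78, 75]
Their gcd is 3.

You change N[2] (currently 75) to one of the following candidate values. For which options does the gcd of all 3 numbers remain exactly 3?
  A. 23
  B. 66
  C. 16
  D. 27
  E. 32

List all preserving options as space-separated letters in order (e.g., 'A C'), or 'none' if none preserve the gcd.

Old gcd = 3; gcd of others (without N[2]) = 6
New gcd for candidate v: gcd(6, v). Preserves old gcd iff gcd(6, v) = 3.
  Option A: v=23, gcd(6,23)=1 -> changes
  Option B: v=66, gcd(6,66)=6 -> changes
  Option C: v=16, gcd(6,16)=2 -> changes
  Option D: v=27, gcd(6,27)=3 -> preserves
  Option E: v=32, gcd(6,32)=2 -> changes

Answer: D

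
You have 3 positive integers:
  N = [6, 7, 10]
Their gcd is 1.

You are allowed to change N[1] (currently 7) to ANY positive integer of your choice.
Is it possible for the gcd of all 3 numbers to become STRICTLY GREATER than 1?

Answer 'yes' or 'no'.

Current gcd = 1
gcd of all OTHER numbers (without N[1]=7): gcd([6, 10]) = 2
The new gcd after any change is gcd(2, new_value).
This can be at most 2.
Since 2 > old gcd 1, the gcd CAN increase (e.g., set N[1] = 2).

Answer: yes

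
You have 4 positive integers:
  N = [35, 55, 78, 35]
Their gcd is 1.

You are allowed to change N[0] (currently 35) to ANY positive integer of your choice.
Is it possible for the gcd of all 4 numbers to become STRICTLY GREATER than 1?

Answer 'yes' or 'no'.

Current gcd = 1
gcd of all OTHER numbers (without N[0]=35): gcd([55, 78, 35]) = 1
The new gcd after any change is gcd(1, new_value).
This can be at most 1.
Since 1 = old gcd 1, the gcd can only stay the same or decrease.

Answer: no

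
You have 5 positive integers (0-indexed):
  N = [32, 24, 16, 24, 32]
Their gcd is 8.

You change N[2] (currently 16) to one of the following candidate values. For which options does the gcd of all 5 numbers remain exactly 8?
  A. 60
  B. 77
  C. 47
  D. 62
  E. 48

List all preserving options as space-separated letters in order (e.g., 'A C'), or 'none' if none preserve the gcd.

Answer: E

Derivation:
Old gcd = 8; gcd of others (without N[2]) = 8
New gcd for candidate v: gcd(8, v). Preserves old gcd iff gcd(8, v) = 8.
  Option A: v=60, gcd(8,60)=4 -> changes
  Option B: v=77, gcd(8,77)=1 -> changes
  Option C: v=47, gcd(8,47)=1 -> changes
  Option D: v=62, gcd(8,62)=2 -> changes
  Option E: v=48, gcd(8,48)=8 -> preserves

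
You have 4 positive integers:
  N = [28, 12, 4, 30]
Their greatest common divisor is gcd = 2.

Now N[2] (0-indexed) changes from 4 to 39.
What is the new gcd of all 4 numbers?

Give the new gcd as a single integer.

Numbers: [28, 12, 4, 30], gcd = 2
Change: index 2, 4 -> 39
gcd of the OTHER numbers (without index 2): gcd([28, 12, 30]) = 2
New gcd = gcd(g_others, new_val) = gcd(2, 39) = 1

Answer: 1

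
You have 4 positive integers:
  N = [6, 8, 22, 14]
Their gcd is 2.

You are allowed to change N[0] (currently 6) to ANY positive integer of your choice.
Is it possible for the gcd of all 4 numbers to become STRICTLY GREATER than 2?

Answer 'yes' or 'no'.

Answer: no

Derivation:
Current gcd = 2
gcd of all OTHER numbers (without N[0]=6): gcd([8, 22, 14]) = 2
The new gcd after any change is gcd(2, new_value).
This can be at most 2.
Since 2 = old gcd 2, the gcd can only stay the same or decrease.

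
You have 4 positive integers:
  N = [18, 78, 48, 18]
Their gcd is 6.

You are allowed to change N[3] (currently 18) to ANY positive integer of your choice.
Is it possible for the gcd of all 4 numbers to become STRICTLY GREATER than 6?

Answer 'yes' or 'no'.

Answer: no

Derivation:
Current gcd = 6
gcd of all OTHER numbers (without N[3]=18): gcd([18, 78, 48]) = 6
The new gcd after any change is gcd(6, new_value).
This can be at most 6.
Since 6 = old gcd 6, the gcd can only stay the same or decrease.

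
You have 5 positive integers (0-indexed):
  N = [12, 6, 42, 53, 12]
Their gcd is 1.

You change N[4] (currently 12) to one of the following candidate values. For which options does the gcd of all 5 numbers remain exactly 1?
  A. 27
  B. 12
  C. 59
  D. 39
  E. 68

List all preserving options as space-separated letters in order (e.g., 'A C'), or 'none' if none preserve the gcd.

Answer: A B C D E

Derivation:
Old gcd = 1; gcd of others (without N[4]) = 1
New gcd for candidate v: gcd(1, v). Preserves old gcd iff gcd(1, v) = 1.
  Option A: v=27, gcd(1,27)=1 -> preserves
  Option B: v=12, gcd(1,12)=1 -> preserves
  Option C: v=59, gcd(1,59)=1 -> preserves
  Option D: v=39, gcd(1,39)=1 -> preserves
  Option E: v=68, gcd(1,68)=1 -> preserves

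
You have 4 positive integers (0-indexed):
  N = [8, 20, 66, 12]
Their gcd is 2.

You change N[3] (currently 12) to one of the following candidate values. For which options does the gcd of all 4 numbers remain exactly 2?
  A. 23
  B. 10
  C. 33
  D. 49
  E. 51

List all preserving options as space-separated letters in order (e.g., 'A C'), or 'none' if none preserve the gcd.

Old gcd = 2; gcd of others (without N[3]) = 2
New gcd for candidate v: gcd(2, v). Preserves old gcd iff gcd(2, v) = 2.
  Option A: v=23, gcd(2,23)=1 -> changes
  Option B: v=10, gcd(2,10)=2 -> preserves
  Option C: v=33, gcd(2,33)=1 -> changes
  Option D: v=49, gcd(2,49)=1 -> changes
  Option E: v=51, gcd(2,51)=1 -> changes

Answer: B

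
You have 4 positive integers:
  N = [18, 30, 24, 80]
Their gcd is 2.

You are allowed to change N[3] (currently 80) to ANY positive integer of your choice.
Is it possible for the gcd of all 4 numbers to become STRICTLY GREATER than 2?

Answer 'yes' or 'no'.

Current gcd = 2
gcd of all OTHER numbers (without N[3]=80): gcd([18, 30, 24]) = 6
The new gcd after any change is gcd(6, new_value).
This can be at most 6.
Since 6 > old gcd 2, the gcd CAN increase (e.g., set N[3] = 6).

Answer: yes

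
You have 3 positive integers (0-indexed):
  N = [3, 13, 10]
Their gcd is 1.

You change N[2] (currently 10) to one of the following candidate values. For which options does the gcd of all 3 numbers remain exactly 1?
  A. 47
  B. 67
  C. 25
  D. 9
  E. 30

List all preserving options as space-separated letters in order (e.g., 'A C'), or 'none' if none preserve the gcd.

Answer: A B C D E

Derivation:
Old gcd = 1; gcd of others (without N[2]) = 1
New gcd for candidate v: gcd(1, v). Preserves old gcd iff gcd(1, v) = 1.
  Option A: v=47, gcd(1,47)=1 -> preserves
  Option B: v=67, gcd(1,67)=1 -> preserves
  Option C: v=25, gcd(1,25)=1 -> preserves
  Option D: v=9, gcd(1,9)=1 -> preserves
  Option E: v=30, gcd(1,30)=1 -> preserves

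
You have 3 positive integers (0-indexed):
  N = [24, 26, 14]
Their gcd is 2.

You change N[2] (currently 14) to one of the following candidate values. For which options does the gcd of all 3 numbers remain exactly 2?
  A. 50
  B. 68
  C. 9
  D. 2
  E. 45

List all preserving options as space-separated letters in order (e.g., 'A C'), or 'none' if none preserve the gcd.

Old gcd = 2; gcd of others (without N[2]) = 2
New gcd for candidate v: gcd(2, v). Preserves old gcd iff gcd(2, v) = 2.
  Option A: v=50, gcd(2,50)=2 -> preserves
  Option B: v=68, gcd(2,68)=2 -> preserves
  Option C: v=9, gcd(2,9)=1 -> changes
  Option D: v=2, gcd(2,2)=2 -> preserves
  Option E: v=45, gcd(2,45)=1 -> changes

Answer: A B D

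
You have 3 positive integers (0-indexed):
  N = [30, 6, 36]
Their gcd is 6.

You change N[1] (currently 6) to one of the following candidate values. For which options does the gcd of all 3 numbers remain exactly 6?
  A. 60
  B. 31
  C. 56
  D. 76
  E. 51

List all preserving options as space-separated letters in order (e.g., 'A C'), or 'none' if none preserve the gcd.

Answer: A

Derivation:
Old gcd = 6; gcd of others (without N[1]) = 6
New gcd for candidate v: gcd(6, v). Preserves old gcd iff gcd(6, v) = 6.
  Option A: v=60, gcd(6,60)=6 -> preserves
  Option B: v=31, gcd(6,31)=1 -> changes
  Option C: v=56, gcd(6,56)=2 -> changes
  Option D: v=76, gcd(6,76)=2 -> changes
  Option E: v=51, gcd(6,51)=3 -> changes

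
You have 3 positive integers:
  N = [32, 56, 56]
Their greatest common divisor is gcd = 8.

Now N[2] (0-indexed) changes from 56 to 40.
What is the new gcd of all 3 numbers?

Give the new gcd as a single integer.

Numbers: [32, 56, 56], gcd = 8
Change: index 2, 56 -> 40
gcd of the OTHER numbers (without index 2): gcd([32, 56]) = 8
New gcd = gcd(g_others, new_val) = gcd(8, 40) = 8

Answer: 8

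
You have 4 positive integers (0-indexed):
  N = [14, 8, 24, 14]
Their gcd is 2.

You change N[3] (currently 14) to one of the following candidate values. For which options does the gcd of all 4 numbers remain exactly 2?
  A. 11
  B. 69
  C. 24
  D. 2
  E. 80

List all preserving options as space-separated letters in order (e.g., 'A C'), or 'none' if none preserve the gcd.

Answer: C D E

Derivation:
Old gcd = 2; gcd of others (without N[3]) = 2
New gcd for candidate v: gcd(2, v). Preserves old gcd iff gcd(2, v) = 2.
  Option A: v=11, gcd(2,11)=1 -> changes
  Option B: v=69, gcd(2,69)=1 -> changes
  Option C: v=24, gcd(2,24)=2 -> preserves
  Option D: v=2, gcd(2,2)=2 -> preserves
  Option E: v=80, gcd(2,80)=2 -> preserves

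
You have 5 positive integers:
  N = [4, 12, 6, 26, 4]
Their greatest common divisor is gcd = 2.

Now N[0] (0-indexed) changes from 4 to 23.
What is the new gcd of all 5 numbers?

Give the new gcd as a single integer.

Numbers: [4, 12, 6, 26, 4], gcd = 2
Change: index 0, 4 -> 23
gcd of the OTHER numbers (without index 0): gcd([12, 6, 26, 4]) = 2
New gcd = gcd(g_others, new_val) = gcd(2, 23) = 1

Answer: 1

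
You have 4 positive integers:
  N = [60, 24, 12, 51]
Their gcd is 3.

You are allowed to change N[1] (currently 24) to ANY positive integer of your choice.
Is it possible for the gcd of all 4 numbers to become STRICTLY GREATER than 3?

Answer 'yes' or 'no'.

Answer: no

Derivation:
Current gcd = 3
gcd of all OTHER numbers (without N[1]=24): gcd([60, 12, 51]) = 3
The new gcd after any change is gcd(3, new_value).
This can be at most 3.
Since 3 = old gcd 3, the gcd can only stay the same or decrease.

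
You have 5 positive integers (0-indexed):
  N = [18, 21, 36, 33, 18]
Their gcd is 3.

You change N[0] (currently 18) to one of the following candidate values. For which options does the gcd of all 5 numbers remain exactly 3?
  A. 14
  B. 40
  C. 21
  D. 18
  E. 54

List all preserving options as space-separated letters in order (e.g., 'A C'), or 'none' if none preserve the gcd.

Answer: C D E

Derivation:
Old gcd = 3; gcd of others (without N[0]) = 3
New gcd for candidate v: gcd(3, v). Preserves old gcd iff gcd(3, v) = 3.
  Option A: v=14, gcd(3,14)=1 -> changes
  Option B: v=40, gcd(3,40)=1 -> changes
  Option C: v=21, gcd(3,21)=3 -> preserves
  Option D: v=18, gcd(3,18)=3 -> preserves
  Option E: v=54, gcd(3,54)=3 -> preserves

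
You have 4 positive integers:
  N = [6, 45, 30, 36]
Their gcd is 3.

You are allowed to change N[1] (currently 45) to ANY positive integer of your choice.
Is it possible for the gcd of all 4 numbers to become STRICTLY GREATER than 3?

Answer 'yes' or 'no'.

Answer: yes

Derivation:
Current gcd = 3
gcd of all OTHER numbers (without N[1]=45): gcd([6, 30, 36]) = 6
The new gcd after any change is gcd(6, new_value).
This can be at most 6.
Since 6 > old gcd 3, the gcd CAN increase (e.g., set N[1] = 6).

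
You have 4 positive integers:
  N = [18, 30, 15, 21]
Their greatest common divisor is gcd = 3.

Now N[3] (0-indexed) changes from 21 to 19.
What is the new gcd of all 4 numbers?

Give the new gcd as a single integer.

Numbers: [18, 30, 15, 21], gcd = 3
Change: index 3, 21 -> 19
gcd of the OTHER numbers (without index 3): gcd([18, 30, 15]) = 3
New gcd = gcd(g_others, new_val) = gcd(3, 19) = 1

Answer: 1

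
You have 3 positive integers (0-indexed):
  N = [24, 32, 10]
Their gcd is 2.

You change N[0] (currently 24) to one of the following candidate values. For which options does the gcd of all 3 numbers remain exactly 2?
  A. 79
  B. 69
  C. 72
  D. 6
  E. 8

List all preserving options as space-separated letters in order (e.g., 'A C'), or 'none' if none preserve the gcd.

Old gcd = 2; gcd of others (without N[0]) = 2
New gcd for candidate v: gcd(2, v). Preserves old gcd iff gcd(2, v) = 2.
  Option A: v=79, gcd(2,79)=1 -> changes
  Option B: v=69, gcd(2,69)=1 -> changes
  Option C: v=72, gcd(2,72)=2 -> preserves
  Option D: v=6, gcd(2,6)=2 -> preserves
  Option E: v=8, gcd(2,8)=2 -> preserves

Answer: C D E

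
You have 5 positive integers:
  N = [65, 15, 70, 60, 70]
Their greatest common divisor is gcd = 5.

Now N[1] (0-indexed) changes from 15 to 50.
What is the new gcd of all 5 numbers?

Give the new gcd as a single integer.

Answer: 5

Derivation:
Numbers: [65, 15, 70, 60, 70], gcd = 5
Change: index 1, 15 -> 50
gcd of the OTHER numbers (without index 1): gcd([65, 70, 60, 70]) = 5
New gcd = gcd(g_others, new_val) = gcd(5, 50) = 5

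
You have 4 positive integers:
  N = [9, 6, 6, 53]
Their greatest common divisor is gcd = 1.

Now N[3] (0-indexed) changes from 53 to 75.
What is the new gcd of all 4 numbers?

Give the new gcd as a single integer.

Answer: 3

Derivation:
Numbers: [9, 6, 6, 53], gcd = 1
Change: index 3, 53 -> 75
gcd of the OTHER numbers (without index 3): gcd([9, 6, 6]) = 3
New gcd = gcd(g_others, new_val) = gcd(3, 75) = 3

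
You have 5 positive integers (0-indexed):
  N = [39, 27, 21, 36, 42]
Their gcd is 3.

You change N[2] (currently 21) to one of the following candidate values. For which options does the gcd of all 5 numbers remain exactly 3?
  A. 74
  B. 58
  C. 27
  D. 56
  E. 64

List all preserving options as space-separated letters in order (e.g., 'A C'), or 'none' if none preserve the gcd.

Old gcd = 3; gcd of others (without N[2]) = 3
New gcd for candidate v: gcd(3, v). Preserves old gcd iff gcd(3, v) = 3.
  Option A: v=74, gcd(3,74)=1 -> changes
  Option B: v=58, gcd(3,58)=1 -> changes
  Option C: v=27, gcd(3,27)=3 -> preserves
  Option D: v=56, gcd(3,56)=1 -> changes
  Option E: v=64, gcd(3,64)=1 -> changes

Answer: C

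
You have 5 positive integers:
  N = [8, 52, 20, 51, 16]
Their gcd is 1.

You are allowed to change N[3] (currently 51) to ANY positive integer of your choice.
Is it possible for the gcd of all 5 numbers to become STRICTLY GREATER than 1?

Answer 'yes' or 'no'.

Current gcd = 1
gcd of all OTHER numbers (without N[3]=51): gcd([8, 52, 20, 16]) = 4
The new gcd after any change is gcd(4, new_value).
This can be at most 4.
Since 4 > old gcd 1, the gcd CAN increase (e.g., set N[3] = 4).

Answer: yes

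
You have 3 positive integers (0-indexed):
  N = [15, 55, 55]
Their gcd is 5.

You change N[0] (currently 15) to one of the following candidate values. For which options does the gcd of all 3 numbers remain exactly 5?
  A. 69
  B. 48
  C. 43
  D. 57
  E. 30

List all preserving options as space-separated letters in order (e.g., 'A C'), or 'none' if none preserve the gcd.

Old gcd = 5; gcd of others (without N[0]) = 55
New gcd for candidate v: gcd(55, v). Preserves old gcd iff gcd(55, v) = 5.
  Option A: v=69, gcd(55,69)=1 -> changes
  Option B: v=48, gcd(55,48)=1 -> changes
  Option C: v=43, gcd(55,43)=1 -> changes
  Option D: v=57, gcd(55,57)=1 -> changes
  Option E: v=30, gcd(55,30)=5 -> preserves

Answer: E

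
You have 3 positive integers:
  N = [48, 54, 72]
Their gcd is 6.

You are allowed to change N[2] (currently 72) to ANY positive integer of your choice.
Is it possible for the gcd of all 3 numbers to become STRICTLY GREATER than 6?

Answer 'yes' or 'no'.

Current gcd = 6
gcd of all OTHER numbers (without N[2]=72): gcd([48, 54]) = 6
The new gcd after any change is gcd(6, new_value).
This can be at most 6.
Since 6 = old gcd 6, the gcd can only stay the same or decrease.

Answer: no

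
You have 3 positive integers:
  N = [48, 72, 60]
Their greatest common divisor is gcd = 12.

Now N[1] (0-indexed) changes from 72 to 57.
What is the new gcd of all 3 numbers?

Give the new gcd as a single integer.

Numbers: [48, 72, 60], gcd = 12
Change: index 1, 72 -> 57
gcd of the OTHER numbers (without index 1): gcd([48, 60]) = 12
New gcd = gcd(g_others, new_val) = gcd(12, 57) = 3

Answer: 3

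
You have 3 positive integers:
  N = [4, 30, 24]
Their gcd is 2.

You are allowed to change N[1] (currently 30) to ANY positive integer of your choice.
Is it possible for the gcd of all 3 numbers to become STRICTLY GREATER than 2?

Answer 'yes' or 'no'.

Answer: yes

Derivation:
Current gcd = 2
gcd of all OTHER numbers (without N[1]=30): gcd([4, 24]) = 4
The new gcd after any change is gcd(4, new_value).
This can be at most 4.
Since 4 > old gcd 2, the gcd CAN increase (e.g., set N[1] = 4).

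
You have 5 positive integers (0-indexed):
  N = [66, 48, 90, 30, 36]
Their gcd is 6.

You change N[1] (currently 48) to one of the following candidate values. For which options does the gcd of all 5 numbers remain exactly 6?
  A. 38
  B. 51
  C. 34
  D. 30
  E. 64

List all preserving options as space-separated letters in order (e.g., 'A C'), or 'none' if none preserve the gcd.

Answer: D

Derivation:
Old gcd = 6; gcd of others (without N[1]) = 6
New gcd for candidate v: gcd(6, v). Preserves old gcd iff gcd(6, v) = 6.
  Option A: v=38, gcd(6,38)=2 -> changes
  Option B: v=51, gcd(6,51)=3 -> changes
  Option C: v=34, gcd(6,34)=2 -> changes
  Option D: v=30, gcd(6,30)=6 -> preserves
  Option E: v=64, gcd(6,64)=2 -> changes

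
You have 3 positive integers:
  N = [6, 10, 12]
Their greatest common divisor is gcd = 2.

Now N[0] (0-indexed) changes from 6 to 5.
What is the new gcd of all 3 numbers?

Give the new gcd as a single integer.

Numbers: [6, 10, 12], gcd = 2
Change: index 0, 6 -> 5
gcd of the OTHER numbers (without index 0): gcd([10, 12]) = 2
New gcd = gcd(g_others, new_val) = gcd(2, 5) = 1

Answer: 1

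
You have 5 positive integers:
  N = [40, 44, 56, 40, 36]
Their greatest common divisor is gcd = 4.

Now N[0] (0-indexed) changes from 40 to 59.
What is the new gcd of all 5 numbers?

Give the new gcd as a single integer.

Answer: 1

Derivation:
Numbers: [40, 44, 56, 40, 36], gcd = 4
Change: index 0, 40 -> 59
gcd of the OTHER numbers (without index 0): gcd([44, 56, 40, 36]) = 4
New gcd = gcd(g_others, new_val) = gcd(4, 59) = 1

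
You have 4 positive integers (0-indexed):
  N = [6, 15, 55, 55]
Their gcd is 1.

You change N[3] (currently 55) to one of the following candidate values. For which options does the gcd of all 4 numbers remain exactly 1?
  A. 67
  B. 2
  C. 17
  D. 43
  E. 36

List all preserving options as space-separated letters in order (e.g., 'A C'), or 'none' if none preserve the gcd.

Old gcd = 1; gcd of others (without N[3]) = 1
New gcd for candidate v: gcd(1, v). Preserves old gcd iff gcd(1, v) = 1.
  Option A: v=67, gcd(1,67)=1 -> preserves
  Option B: v=2, gcd(1,2)=1 -> preserves
  Option C: v=17, gcd(1,17)=1 -> preserves
  Option D: v=43, gcd(1,43)=1 -> preserves
  Option E: v=36, gcd(1,36)=1 -> preserves

Answer: A B C D E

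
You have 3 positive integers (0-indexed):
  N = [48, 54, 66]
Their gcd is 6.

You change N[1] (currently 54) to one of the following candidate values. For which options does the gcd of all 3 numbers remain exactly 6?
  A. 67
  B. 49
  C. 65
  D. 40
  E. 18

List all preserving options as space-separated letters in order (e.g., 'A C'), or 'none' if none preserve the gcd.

Old gcd = 6; gcd of others (without N[1]) = 6
New gcd for candidate v: gcd(6, v). Preserves old gcd iff gcd(6, v) = 6.
  Option A: v=67, gcd(6,67)=1 -> changes
  Option B: v=49, gcd(6,49)=1 -> changes
  Option C: v=65, gcd(6,65)=1 -> changes
  Option D: v=40, gcd(6,40)=2 -> changes
  Option E: v=18, gcd(6,18)=6 -> preserves

Answer: E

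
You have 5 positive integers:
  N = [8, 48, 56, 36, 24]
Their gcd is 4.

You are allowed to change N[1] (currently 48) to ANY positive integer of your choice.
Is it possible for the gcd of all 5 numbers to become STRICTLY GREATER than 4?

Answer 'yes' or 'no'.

Answer: no

Derivation:
Current gcd = 4
gcd of all OTHER numbers (without N[1]=48): gcd([8, 56, 36, 24]) = 4
The new gcd after any change is gcd(4, new_value).
This can be at most 4.
Since 4 = old gcd 4, the gcd can only stay the same or decrease.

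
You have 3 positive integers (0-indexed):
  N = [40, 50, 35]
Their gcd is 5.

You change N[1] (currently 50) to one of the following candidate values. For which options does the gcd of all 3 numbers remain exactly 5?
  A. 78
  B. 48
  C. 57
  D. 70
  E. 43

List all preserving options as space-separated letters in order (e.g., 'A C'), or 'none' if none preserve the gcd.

Answer: D

Derivation:
Old gcd = 5; gcd of others (without N[1]) = 5
New gcd for candidate v: gcd(5, v). Preserves old gcd iff gcd(5, v) = 5.
  Option A: v=78, gcd(5,78)=1 -> changes
  Option B: v=48, gcd(5,48)=1 -> changes
  Option C: v=57, gcd(5,57)=1 -> changes
  Option D: v=70, gcd(5,70)=5 -> preserves
  Option E: v=43, gcd(5,43)=1 -> changes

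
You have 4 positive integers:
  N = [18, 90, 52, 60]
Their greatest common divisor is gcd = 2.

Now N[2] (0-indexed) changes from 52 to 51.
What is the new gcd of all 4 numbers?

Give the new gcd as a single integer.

Numbers: [18, 90, 52, 60], gcd = 2
Change: index 2, 52 -> 51
gcd of the OTHER numbers (without index 2): gcd([18, 90, 60]) = 6
New gcd = gcd(g_others, new_val) = gcd(6, 51) = 3

Answer: 3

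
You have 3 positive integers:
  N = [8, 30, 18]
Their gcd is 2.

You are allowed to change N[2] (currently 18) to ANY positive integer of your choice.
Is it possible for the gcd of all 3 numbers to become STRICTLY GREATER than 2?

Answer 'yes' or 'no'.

Current gcd = 2
gcd of all OTHER numbers (without N[2]=18): gcd([8, 30]) = 2
The new gcd after any change is gcd(2, new_value).
This can be at most 2.
Since 2 = old gcd 2, the gcd can only stay the same or decrease.

Answer: no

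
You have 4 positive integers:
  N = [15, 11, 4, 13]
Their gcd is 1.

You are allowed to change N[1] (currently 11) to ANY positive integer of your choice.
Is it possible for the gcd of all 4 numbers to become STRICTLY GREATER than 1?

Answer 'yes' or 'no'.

Answer: no

Derivation:
Current gcd = 1
gcd of all OTHER numbers (without N[1]=11): gcd([15, 4, 13]) = 1
The new gcd after any change is gcd(1, new_value).
This can be at most 1.
Since 1 = old gcd 1, the gcd can only stay the same or decrease.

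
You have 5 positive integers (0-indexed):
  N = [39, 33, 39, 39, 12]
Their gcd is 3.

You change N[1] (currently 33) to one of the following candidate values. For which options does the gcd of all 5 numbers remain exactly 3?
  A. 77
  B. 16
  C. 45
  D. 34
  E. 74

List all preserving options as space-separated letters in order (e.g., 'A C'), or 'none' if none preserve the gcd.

Old gcd = 3; gcd of others (without N[1]) = 3
New gcd for candidate v: gcd(3, v). Preserves old gcd iff gcd(3, v) = 3.
  Option A: v=77, gcd(3,77)=1 -> changes
  Option B: v=16, gcd(3,16)=1 -> changes
  Option C: v=45, gcd(3,45)=3 -> preserves
  Option D: v=34, gcd(3,34)=1 -> changes
  Option E: v=74, gcd(3,74)=1 -> changes

Answer: C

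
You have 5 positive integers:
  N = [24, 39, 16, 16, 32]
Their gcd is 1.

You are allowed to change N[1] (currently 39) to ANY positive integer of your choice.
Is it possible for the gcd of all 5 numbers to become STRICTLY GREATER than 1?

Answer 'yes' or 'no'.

Current gcd = 1
gcd of all OTHER numbers (without N[1]=39): gcd([24, 16, 16, 32]) = 8
The new gcd after any change is gcd(8, new_value).
This can be at most 8.
Since 8 > old gcd 1, the gcd CAN increase (e.g., set N[1] = 8).

Answer: yes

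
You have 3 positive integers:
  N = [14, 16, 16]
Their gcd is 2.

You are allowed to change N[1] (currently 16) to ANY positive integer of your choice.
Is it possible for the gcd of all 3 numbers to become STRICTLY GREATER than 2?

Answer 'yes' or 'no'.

Answer: no

Derivation:
Current gcd = 2
gcd of all OTHER numbers (without N[1]=16): gcd([14, 16]) = 2
The new gcd after any change is gcd(2, new_value).
This can be at most 2.
Since 2 = old gcd 2, the gcd can only stay the same or decrease.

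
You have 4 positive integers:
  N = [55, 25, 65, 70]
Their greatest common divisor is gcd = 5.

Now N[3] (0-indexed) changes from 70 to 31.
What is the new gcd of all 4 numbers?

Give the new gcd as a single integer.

Answer: 1

Derivation:
Numbers: [55, 25, 65, 70], gcd = 5
Change: index 3, 70 -> 31
gcd of the OTHER numbers (without index 3): gcd([55, 25, 65]) = 5
New gcd = gcd(g_others, new_val) = gcd(5, 31) = 1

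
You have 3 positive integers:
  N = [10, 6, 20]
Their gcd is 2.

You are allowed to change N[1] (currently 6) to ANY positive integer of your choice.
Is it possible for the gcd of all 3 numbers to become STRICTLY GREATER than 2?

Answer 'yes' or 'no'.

Answer: yes

Derivation:
Current gcd = 2
gcd of all OTHER numbers (without N[1]=6): gcd([10, 20]) = 10
The new gcd after any change is gcd(10, new_value).
This can be at most 10.
Since 10 > old gcd 2, the gcd CAN increase (e.g., set N[1] = 10).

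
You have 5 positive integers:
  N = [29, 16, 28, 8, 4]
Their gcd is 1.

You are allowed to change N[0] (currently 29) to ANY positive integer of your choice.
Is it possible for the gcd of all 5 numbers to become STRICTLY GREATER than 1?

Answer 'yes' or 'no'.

Answer: yes

Derivation:
Current gcd = 1
gcd of all OTHER numbers (without N[0]=29): gcd([16, 28, 8, 4]) = 4
The new gcd after any change is gcd(4, new_value).
This can be at most 4.
Since 4 > old gcd 1, the gcd CAN increase (e.g., set N[0] = 4).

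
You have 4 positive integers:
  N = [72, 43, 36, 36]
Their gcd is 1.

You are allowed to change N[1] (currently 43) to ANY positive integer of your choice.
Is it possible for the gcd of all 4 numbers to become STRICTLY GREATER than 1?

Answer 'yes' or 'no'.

Current gcd = 1
gcd of all OTHER numbers (without N[1]=43): gcd([72, 36, 36]) = 36
The new gcd after any change is gcd(36, new_value).
This can be at most 36.
Since 36 > old gcd 1, the gcd CAN increase (e.g., set N[1] = 36).

Answer: yes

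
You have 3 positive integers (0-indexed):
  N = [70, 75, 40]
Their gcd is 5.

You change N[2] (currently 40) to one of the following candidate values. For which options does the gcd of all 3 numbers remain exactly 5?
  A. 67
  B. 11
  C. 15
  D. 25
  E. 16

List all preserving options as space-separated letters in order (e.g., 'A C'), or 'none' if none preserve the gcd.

Old gcd = 5; gcd of others (without N[2]) = 5
New gcd for candidate v: gcd(5, v). Preserves old gcd iff gcd(5, v) = 5.
  Option A: v=67, gcd(5,67)=1 -> changes
  Option B: v=11, gcd(5,11)=1 -> changes
  Option C: v=15, gcd(5,15)=5 -> preserves
  Option D: v=25, gcd(5,25)=5 -> preserves
  Option E: v=16, gcd(5,16)=1 -> changes

Answer: C D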